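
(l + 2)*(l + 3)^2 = l^3 + 8*l^2 + 21*l + 18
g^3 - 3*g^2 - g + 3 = (g - 3)*(g - 1)*(g + 1)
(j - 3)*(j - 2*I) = j^2 - 3*j - 2*I*j + 6*I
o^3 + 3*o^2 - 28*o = o*(o - 4)*(o + 7)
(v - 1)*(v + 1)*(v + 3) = v^3 + 3*v^2 - v - 3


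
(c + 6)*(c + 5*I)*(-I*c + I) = -I*c^3 + 5*c^2 - 5*I*c^2 + 25*c + 6*I*c - 30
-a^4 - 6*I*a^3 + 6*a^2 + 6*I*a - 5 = (a + I)*(a + 5*I)*(-I*a - I)*(-I*a + I)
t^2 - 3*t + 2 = (t - 2)*(t - 1)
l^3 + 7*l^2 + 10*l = l*(l + 2)*(l + 5)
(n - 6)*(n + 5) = n^2 - n - 30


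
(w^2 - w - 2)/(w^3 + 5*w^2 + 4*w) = (w - 2)/(w*(w + 4))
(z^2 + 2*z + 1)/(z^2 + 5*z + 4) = (z + 1)/(z + 4)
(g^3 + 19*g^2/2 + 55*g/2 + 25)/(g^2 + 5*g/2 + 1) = (2*g^2 + 15*g + 25)/(2*g + 1)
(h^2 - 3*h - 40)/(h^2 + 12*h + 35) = (h - 8)/(h + 7)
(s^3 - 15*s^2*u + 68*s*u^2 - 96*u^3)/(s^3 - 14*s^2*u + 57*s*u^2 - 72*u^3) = (s - 4*u)/(s - 3*u)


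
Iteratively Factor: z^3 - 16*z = (z)*(z^2 - 16) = z*(z + 4)*(z - 4)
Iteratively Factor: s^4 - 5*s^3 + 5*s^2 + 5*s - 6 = (s + 1)*(s^3 - 6*s^2 + 11*s - 6) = (s - 1)*(s + 1)*(s^2 - 5*s + 6) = (s - 3)*(s - 1)*(s + 1)*(s - 2)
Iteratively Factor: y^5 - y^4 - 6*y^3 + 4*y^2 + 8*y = (y + 1)*(y^4 - 2*y^3 - 4*y^2 + 8*y) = y*(y + 1)*(y^3 - 2*y^2 - 4*y + 8) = y*(y - 2)*(y + 1)*(y^2 - 4) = y*(y - 2)^2*(y + 1)*(y + 2)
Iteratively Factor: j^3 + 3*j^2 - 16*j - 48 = (j - 4)*(j^2 + 7*j + 12) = (j - 4)*(j + 3)*(j + 4)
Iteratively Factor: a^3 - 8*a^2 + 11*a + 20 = (a + 1)*(a^2 - 9*a + 20) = (a - 5)*(a + 1)*(a - 4)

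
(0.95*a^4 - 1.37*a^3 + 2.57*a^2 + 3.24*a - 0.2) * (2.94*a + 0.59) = 2.793*a^5 - 3.4673*a^4 + 6.7475*a^3 + 11.0419*a^2 + 1.3236*a - 0.118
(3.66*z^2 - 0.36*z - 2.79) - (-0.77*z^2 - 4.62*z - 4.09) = 4.43*z^2 + 4.26*z + 1.3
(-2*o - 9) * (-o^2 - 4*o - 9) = 2*o^3 + 17*o^2 + 54*o + 81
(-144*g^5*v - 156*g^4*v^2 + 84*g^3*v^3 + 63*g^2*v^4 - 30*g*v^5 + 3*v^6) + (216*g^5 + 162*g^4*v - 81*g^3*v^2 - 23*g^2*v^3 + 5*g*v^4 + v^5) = -144*g^5*v + 216*g^5 - 156*g^4*v^2 + 162*g^4*v + 84*g^3*v^3 - 81*g^3*v^2 + 63*g^2*v^4 - 23*g^2*v^3 - 30*g*v^5 + 5*g*v^4 + 3*v^6 + v^5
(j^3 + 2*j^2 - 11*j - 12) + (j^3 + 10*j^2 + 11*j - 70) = 2*j^3 + 12*j^2 - 82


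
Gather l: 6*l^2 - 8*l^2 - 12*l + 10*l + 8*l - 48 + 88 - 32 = -2*l^2 + 6*l + 8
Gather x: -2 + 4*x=4*x - 2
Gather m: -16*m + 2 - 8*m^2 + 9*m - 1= -8*m^2 - 7*m + 1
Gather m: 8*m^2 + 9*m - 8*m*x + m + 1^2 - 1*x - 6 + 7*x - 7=8*m^2 + m*(10 - 8*x) + 6*x - 12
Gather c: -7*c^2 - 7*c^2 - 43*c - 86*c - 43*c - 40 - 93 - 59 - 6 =-14*c^2 - 172*c - 198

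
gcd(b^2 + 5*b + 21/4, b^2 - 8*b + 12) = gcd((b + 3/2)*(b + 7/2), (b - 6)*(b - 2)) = 1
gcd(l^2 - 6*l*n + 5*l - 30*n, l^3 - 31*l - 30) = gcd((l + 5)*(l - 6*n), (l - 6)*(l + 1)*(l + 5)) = l + 5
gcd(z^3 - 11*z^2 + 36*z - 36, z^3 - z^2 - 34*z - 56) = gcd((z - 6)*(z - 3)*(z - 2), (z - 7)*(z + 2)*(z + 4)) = 1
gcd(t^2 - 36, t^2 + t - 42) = t - 6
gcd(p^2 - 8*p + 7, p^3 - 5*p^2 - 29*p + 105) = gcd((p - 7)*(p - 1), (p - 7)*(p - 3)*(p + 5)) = p - 7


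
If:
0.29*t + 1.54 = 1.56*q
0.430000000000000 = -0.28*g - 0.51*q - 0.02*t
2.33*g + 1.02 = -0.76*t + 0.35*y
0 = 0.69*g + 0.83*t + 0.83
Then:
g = -4.44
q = 1.49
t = 2.69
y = -20.78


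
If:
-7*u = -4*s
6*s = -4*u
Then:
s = 0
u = 0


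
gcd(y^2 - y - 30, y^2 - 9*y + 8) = 1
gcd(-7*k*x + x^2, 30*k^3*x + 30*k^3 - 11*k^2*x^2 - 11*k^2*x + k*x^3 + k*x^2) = 1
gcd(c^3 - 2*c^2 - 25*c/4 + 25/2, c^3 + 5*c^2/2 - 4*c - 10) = c^2 + c/2 - 5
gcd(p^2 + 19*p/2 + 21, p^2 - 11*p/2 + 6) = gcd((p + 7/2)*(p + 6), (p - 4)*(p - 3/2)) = 1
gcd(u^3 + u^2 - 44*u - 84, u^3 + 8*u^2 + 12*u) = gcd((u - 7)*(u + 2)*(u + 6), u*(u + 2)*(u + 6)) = u^2 + 8*u + 12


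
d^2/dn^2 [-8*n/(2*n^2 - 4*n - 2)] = 8*(4*n*(n - 1)^2 + (3*n - 2)*(-n^2 + 2*n + 1))/(-n^2 + 2*n + 1)^3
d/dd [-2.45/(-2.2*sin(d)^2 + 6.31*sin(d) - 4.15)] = (15.4595 - 10.78*sin(d))*cos(d)/(2.2*sin(d)^2 - 6.31*sin(d) + 4.15)^2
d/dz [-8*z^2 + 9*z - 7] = 9 - 16*z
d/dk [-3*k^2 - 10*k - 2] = -6*k - 10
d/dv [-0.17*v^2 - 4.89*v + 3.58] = -0.34*v - 4.89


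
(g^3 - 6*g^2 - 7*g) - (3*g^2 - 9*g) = g^3 - 9*g^2 + 2*g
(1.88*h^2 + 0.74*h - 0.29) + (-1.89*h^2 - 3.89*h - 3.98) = -0.01*h^2 - 3.15*h - 4.27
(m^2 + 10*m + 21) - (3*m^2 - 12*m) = -2*m^2 + 22*m + 21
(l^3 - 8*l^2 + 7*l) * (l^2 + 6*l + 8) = l^5 - 2*l^4 - 33*l^3 - 22*l^2 + 56*l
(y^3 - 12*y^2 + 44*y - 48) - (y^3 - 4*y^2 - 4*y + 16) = -8*y^2 + 48*y - 64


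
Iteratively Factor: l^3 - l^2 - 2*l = (l)*(l^2 - l - 2) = l*(l + 1)*(l - 2)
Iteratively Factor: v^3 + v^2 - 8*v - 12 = (v + 2)*(v^2 - v - 6) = (v + 2)^2*(v - 3)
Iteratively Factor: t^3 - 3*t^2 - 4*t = (t + 1)*(t^2 - 4*t) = t*(t + 1)*(t - 4)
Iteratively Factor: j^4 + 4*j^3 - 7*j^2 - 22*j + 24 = (j - 2)*(j^3 + 6*j^2 + 5*j - 12) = (j - 2)*(j + 4)*(j^2 + 2*j - 3) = (j - 2)*(j + 3)*(j + 4)*(j - 1)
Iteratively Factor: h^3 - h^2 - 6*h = (h)*(h^2 - h - 6) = h*(h + 2)*(h - 3)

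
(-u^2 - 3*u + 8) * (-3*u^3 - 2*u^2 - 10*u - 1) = 3*u^5 + 11*u^4 - 8*u^3 + 15*u^2 - 77*u - 8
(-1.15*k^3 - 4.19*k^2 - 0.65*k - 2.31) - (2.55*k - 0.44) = -1.15*k^3 - 4.19*k^2 - 3.2*k - 1.87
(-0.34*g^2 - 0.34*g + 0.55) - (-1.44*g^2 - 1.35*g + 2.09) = 1.1*g^2 + 1.01*g - 1.54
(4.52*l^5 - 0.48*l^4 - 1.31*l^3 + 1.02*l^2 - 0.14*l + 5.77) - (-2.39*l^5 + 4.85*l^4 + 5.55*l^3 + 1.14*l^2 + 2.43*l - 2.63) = 6.91*l^5 - 5.33*l^4 - 6.86*l^3 - 0.12*l^2 - 2.57*l + 8.4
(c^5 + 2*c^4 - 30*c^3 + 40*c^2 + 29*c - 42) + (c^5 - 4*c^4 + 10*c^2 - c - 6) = 2*c^5 - 2*c^4 - 30*c^3 + 50*c^2 + 28*c - 48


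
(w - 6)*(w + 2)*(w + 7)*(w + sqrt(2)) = w^4 + sqrt(2)*w^3 + 3*w^3 - 40*w^2 + 3*sqrt(2)*w^2 - 84*w - 40*sqrt(2)*w - 84*sqrt(2)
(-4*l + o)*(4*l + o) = -16*l^2 + o^2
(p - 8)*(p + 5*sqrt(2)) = p^2 - 8*p + 5*sqrt(2)*p - 40*sqrt(2)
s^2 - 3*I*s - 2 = (s - 2*I)*(s - I)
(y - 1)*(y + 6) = y^2 + 5*y - 6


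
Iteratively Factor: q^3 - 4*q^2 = (q - 4)*(q^2) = q*(q - 4)*(q)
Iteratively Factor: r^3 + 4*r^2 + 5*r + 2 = (r + 1)*(r^2 + 3*r + 2) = (r + 1)^2*(r + 2)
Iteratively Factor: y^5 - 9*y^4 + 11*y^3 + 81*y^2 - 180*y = (y - 5)*(y^4 - 4*y^3 - 9*y^2 + 36*y) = (y - 5)*(y - 4)*(y^3 - 9*y) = (y - 5)*(y - 4)*(y - 3)*(y^2 + 3*y) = (y - 5)*(y - 4)*(y - 3)*(y + 3)*(y)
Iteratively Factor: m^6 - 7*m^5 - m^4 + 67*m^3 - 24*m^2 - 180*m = (m + 2)*(m^5 - 9*m^4 + 17*m^3 + 33*m^2 - 90*m) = (m - 3)*(m + 2)*(m^4 - 6*m^3 - m^2 + 30*m) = (m - 5)*(m - 3)*(m + 2)*(m^3 - m^2 - 6*m) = m*(m - 5)*(m - 3)*(m + 2)*(m^2 - m - 6) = m*(m - 5)*(m - 3)^2*(m + 2)*(m + 2)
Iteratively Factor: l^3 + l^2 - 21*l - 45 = (l - 5)*(l^2 + 6*l + 9) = (l - 5)*(l + 3)*(l + 3)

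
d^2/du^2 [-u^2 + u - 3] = -2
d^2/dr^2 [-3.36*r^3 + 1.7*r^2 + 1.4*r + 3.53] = 3.4 - 20.16*r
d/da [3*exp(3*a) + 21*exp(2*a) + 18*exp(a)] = (9*exp(2*a) + 42*exp(a) + 18)*exp(a)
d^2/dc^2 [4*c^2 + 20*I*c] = 8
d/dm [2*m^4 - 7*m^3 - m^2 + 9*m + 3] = 8*m^3 - 21*m^2 - 2*m + 9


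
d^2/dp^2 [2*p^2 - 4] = 4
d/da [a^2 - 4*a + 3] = 2*a - 4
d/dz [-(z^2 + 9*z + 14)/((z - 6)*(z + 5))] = 2*(5*z^2 + 44*z + 128)/(z^4 - 2*z^3 - 59*z^2 + 60*z + 900)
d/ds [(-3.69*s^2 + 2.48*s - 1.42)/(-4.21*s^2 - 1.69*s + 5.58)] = (16.6769*s^2 - 53.1368*s + 11.4386)/(17.7241*s^4 + 14.2298*s^3 - 44.1275*s^2 - 18.8604*s + 31.1364)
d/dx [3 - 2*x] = -2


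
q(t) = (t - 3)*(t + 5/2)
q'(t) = 2*t - 1/2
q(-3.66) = 7.73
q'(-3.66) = -7.82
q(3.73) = 4.55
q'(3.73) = 6.96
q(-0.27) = -7.29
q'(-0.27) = -1.04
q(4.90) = 14.06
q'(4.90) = 9.30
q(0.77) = -7.29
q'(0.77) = 1.04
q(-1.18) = -5.52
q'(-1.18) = -2.86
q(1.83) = -5.07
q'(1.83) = 3.16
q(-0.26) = -7.30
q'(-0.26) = -1.02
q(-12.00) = 142.50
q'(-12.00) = -24.50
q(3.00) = 0.00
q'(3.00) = 5.50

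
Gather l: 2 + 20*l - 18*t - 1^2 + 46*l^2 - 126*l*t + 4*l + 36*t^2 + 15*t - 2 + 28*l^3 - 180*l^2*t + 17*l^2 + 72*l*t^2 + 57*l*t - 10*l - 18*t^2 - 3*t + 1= 28*l^3 + l^2*(63 - 180*t) + l*(72*t^2 - 69*t + 14) + 18*t^2 - 6*t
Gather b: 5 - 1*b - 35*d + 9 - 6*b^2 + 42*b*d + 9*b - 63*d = -6*b^2 + b*(42*d + 8) - 98*d + 14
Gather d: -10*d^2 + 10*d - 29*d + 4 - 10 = -10*d^2 - 19*d - 6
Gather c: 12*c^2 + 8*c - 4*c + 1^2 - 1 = 12*c^2 + 4*c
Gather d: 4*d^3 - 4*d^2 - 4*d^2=4*d^3 - 8*d^2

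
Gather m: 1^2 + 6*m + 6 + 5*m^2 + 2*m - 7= 5*m^2 + 8*m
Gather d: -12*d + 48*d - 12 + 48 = 36*d + 36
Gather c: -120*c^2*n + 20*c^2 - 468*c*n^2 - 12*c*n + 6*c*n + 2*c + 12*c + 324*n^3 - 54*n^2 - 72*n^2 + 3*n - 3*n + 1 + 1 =c^2*(20 - 120*n) + c*(-468*n^2 - 6*n + 14) + 324*n^3 - 126*n^2 + 2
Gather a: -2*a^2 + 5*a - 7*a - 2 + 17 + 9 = -2*a^2 - 2*a + 24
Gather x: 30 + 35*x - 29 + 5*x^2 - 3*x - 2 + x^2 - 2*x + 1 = 6*x^2 + 30*x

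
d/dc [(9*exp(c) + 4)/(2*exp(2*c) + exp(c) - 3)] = (-(4*exp(c) + 1)*(9*exp(c) + 4) + 18*exp(2*c) + 9*exp(c) - 27)*exp(c)/(2*exp(2*c) + exp(c) - 3)^2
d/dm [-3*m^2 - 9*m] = -6*m - 9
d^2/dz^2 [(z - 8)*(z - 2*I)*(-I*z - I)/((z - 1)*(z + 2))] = (z^3*(32 - 4*I) + z^2*(72 + 96*I) + z*(264 + 72*I) + 136 + 88*I)/(z^6 + 3*z^5 - 3*z^4 - 11*z^3 + 6*z^2 + 12*z - 8)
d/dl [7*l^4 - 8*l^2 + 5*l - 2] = 28*l^3 - 16*l + 5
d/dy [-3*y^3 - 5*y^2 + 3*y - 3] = -9*y^2 - 10*y + 3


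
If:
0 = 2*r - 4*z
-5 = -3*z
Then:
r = 10/3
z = 5/3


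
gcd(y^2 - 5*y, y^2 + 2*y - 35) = y - 5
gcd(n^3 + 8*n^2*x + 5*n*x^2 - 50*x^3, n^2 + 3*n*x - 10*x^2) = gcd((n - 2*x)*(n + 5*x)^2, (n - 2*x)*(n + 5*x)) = -n^2 - 3*n*x + 10*x^2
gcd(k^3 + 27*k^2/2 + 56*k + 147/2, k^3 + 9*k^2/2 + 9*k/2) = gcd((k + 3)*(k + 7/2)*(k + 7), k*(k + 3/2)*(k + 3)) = k + 3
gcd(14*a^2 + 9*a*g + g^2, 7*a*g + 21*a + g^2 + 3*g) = 7*a + g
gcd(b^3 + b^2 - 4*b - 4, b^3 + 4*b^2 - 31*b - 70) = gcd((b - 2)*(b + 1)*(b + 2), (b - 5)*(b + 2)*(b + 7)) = b + 2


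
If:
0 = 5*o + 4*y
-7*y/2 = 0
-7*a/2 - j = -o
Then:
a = -2*j/7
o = 0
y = 0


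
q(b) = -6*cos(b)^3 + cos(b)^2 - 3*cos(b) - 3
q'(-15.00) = -9.69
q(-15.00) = 2.49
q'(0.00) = 0.00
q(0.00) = -11.00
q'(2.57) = 9.42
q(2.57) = 3.80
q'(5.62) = -7.76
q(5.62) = -7.68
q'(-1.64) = -3.22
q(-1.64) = -2.79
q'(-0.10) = -1.88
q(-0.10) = -10.91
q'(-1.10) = -5.17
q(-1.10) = -4.72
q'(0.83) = 7.27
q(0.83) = -6.41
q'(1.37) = 3.25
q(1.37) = -3.61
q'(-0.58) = -7.63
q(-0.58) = -8.32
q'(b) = 18*sin(b)*cos(b)^2 - 2*sin(b)*cos(b) + 3*sin(b)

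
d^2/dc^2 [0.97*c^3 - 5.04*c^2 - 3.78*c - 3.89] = 5.82*c - 10.08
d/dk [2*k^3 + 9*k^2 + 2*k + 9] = 6*k^2 + 18*k + 2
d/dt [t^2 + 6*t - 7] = 2*t + 6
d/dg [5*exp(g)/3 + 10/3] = 5*exp(g)/3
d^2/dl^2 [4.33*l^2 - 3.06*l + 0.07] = 8.66000000000000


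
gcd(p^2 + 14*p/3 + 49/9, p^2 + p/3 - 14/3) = p + 7/3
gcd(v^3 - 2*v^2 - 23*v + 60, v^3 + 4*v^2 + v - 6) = 1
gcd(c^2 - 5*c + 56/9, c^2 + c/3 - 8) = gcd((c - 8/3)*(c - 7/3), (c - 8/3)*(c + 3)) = c - 8/3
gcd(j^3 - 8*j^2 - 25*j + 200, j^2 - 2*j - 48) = j - 8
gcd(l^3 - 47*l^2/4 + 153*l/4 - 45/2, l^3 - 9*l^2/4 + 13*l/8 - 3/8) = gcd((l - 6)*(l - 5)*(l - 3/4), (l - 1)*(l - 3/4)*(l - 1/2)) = l - 3/4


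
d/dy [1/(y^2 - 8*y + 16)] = 2*(4 - y)/(y^2 - 8*y + 16)^2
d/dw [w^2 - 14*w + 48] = 2*w - 14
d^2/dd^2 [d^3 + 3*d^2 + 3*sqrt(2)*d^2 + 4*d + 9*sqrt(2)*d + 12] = 6*d + 6 + 6*sqrt(2)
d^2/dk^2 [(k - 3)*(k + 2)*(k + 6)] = 6*k + 10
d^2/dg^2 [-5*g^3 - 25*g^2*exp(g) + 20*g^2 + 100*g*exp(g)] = -25*g^2*exp(g) - 30*g + 150*exp(g) + 40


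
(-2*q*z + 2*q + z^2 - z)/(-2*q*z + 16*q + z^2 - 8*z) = (z - 1)/(z - 8)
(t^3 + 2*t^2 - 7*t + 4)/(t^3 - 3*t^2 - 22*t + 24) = (t - 1)/(t - 6)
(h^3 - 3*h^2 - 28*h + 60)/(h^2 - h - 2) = (h^2 - h - 30)/(h + 1)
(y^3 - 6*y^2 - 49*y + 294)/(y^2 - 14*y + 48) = (y^2 - 49)/(y - 8)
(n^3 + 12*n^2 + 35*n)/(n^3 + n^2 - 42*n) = (n + 5)/(n - 6)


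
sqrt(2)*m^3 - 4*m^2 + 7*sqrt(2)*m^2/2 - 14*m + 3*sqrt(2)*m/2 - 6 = (m + 3)*(m - 2*sqrt(2))*(sqrt(2)*m + sqrt(2)/2)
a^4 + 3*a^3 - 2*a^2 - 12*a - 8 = (a - 2)*(a + 1)*(a + 2)^2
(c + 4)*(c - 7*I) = c^2 + 4*c - 7*I*c - 28*I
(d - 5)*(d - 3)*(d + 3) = d^3 - 5*d^2 - 9*d + 45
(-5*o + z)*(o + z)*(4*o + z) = -20*o^3 - 21*o^2*z + z^3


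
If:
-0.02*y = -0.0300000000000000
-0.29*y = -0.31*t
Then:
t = 1.40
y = 1.50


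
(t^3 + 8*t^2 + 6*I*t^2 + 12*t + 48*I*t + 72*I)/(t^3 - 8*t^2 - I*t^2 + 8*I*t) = (t^3 + t^2*(8 + 6*I) + 12*t*(1 + 4*I) + 72*I)/(t*(t^2 + t*(-8 - I) + 8*I))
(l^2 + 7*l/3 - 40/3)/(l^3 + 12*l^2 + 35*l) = (l - 8/3)/(l*(l + 7))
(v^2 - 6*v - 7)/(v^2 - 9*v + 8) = (v^2 - 6*v - 7)/(v^2 - 9*v + 8)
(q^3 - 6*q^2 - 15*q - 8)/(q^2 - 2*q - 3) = (q^2 - 7*q - 8)/(q - 3)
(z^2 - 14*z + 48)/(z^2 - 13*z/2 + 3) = 2*(z - 8)/(2*z - 1)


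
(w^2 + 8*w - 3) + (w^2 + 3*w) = 2*w^2 + 11*w - 3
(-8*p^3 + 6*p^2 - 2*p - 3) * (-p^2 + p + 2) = 8*p^5 - 14*p^4 - 8*p^3 + 13*p^2 - 7*p - 6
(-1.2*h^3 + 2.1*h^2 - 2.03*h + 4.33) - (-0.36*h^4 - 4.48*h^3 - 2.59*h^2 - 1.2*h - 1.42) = 0.36*h^4 + 3.28*h^3 + 4.69*h^2 - 0.83*h + 5.75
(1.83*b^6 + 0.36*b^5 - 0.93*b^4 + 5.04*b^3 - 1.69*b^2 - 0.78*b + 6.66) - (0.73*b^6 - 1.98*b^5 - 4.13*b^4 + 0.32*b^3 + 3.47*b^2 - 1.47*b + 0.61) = 1.1*b^6 + 2.34*b^5 + 3.2*b^4 + 4.72*b^3 - 5.16*b^2 + 0.69*b + 6.05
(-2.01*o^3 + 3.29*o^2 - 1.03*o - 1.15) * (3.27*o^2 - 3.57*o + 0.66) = -6.5727*o^5 + 17.934*o^4 - 16.44*o^3 + 2.088*o^2 + 3.4257*o - 0.759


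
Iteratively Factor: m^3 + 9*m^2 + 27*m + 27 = (m + 3)*(m^2 + 6*m + 9) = (m + 3)^2*(m + 3)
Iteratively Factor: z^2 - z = (z)*(z - 1)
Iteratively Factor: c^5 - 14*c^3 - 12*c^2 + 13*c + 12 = (c - 1)*(c^4 + c^3 - 13*c^2 - 25*c - 12) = (c - 1)*(c + 3)*(c^3 - 2*c^2 - 7*c - 4) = (c - 1)*(c + 1)*(c + 3)*(c^2 - 3*c - 4) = (c - 1)*(c + 1)^2*(c + 3)*(c - 4)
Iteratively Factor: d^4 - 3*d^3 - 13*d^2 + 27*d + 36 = (d + 3)*(d^3 - 6*d^2 + 5*d + 12) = (d - 4)*(d + 3)*(d^2 - 2*d - 3) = (d - 4)*(d + 1)*(d + 3)*(d - 3)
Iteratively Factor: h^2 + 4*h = (h)*(h + 4)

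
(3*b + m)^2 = 9*b^2 + 6*b*m + m^2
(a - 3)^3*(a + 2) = a^4 - 7*a^3 + 9*a^2 + 27*a - 54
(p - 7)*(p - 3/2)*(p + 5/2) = p^3 - 6*p^2 - 43*p/4 + 105/4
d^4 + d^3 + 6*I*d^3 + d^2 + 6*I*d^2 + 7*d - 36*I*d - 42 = (d - 2)*(d + 3)*(d - I)*(d + 7*I)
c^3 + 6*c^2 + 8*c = c*(c + 2)*(c + 4)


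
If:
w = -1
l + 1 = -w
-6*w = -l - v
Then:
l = 0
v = -6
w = -1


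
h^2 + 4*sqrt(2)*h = h*(h + 4*sqrt(2))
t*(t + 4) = t^2 + 4*t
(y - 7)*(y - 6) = y^2 - 13*y + 42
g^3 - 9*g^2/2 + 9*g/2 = g*(g - 3)*(g - 3/2)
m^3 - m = m*(m - 1)*(m + 1)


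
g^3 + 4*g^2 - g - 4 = (g - 1)*(g + 1)*(g + 4)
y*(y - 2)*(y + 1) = y^3 - y^2 - 2*y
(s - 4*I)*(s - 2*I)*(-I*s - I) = -I*s^3 - 6*s^2 - I*s^2 - 6*s + 8*I*s + 8*I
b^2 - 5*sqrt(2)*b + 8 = (b - 4*sqrt(2))*(b - sqrt(2))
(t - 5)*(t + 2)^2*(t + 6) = t^4 + 5*t^3 - 22*t^2 - 116*t - 120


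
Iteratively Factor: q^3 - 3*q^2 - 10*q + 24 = (q - 2)*(q^2 - q - 12) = (q - 2)*(q + 3)*(q - 4)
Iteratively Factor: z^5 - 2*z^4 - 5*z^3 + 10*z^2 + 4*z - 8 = (z - 1)*(z^4 - z^3 - 6*z^2 + 4*z + 8) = (z - 2)*(z - 1)*(z^3 + z^2 - 4*z - 4) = (z - 2)*(z - 1)*(z + 2)*(z^2 - z - 2) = (z - 2)^2*(z - 1)*(z + 2)*(z + 1)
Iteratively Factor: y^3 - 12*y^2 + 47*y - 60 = (y - 3)*(y^2 - 9*y + 20) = (y - 5)*(y - 3)*(y - 4)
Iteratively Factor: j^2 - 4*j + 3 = (j - 3)*(j - 1)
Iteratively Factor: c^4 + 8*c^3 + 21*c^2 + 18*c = (c + 3)*(c^3 + 5*c^2 + 6*c) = (c + 2)*(c + 3)*(c^2 + 3*c) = c*(c + 2)*(c + 3)*(c + 3)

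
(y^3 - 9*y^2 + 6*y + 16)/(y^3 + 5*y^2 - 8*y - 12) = (y - 8)/(y + 6)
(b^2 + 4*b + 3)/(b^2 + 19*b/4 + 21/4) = 4*(b + 1)/(4*b + 7)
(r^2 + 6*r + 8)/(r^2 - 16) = (r + 2)/(r - 4)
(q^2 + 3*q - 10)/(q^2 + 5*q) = (q - 2)/q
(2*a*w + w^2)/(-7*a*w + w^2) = (2*a + w)/(-7*a + w)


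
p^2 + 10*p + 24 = (p + 4)*(p + 6)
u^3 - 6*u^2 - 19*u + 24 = (u - 8)*(u - 1)*(u + 3)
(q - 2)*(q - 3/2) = q^2 - 7*q/2 + 3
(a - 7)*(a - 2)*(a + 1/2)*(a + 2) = a^4 - 13*a^3/2 - 15*a^2/2 + 26*a + 14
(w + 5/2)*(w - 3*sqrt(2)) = w^2 - 3*sqrt(2)*w + 5*w/2 - 15*sqrt(2)/2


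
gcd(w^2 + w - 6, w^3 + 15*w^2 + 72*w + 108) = w + 3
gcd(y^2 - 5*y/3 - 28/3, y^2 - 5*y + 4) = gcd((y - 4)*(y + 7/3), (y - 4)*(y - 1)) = y - 4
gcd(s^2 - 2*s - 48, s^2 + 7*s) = 1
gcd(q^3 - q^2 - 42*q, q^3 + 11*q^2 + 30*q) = q^2 + 6*q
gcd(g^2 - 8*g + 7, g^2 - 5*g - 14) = g - 7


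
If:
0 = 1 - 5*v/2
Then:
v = 2/5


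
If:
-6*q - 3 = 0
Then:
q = -1/2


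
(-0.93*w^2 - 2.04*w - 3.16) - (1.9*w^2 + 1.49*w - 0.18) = -2.83*w^2 - 3.53*w - 2.98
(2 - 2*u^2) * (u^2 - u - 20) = -2*u^4 + 2*u^3 + 42*u^2 - 2*u - 40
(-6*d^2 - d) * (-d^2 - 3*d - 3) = 6*d^4 + 19*d^3 + 21*d^2 + 3*d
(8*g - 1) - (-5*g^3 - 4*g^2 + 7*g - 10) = 5*g^3 + 4*g^2 + g + 9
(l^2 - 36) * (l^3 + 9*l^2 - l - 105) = l^5 + 9*l^4 - 37*l^3 - 429*l^2 + 36*l + 3780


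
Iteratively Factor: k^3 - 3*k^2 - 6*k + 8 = (k - 4)*(k^2 + k - 2) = (k - 4)*(k + 2)*(k - 1)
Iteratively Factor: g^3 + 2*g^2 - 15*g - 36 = (g - 4)*(g^2 + 6*g + 9) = (g - 4)*(g + 3)*(g + 3)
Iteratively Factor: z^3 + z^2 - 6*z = (z - 2)*(z^2 + 3*z) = (z - 2)*(z + 3)*(z)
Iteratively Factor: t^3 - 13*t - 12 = (t + 1)*(t^2 - t - 12) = (t - 4)*(t + 1)*(t + 3)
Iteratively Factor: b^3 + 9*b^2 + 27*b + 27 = (b + 3)*(b^2 + 6*b + 9) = (b + 3)^2*(b + 3)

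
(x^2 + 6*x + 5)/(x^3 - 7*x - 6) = (x + 5)/(x^2 - x - 6)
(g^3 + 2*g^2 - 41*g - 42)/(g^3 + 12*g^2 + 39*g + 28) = (g - 6)/(g + 4)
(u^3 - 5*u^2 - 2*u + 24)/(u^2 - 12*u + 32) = (u^2 - u - 6)/(u - 8)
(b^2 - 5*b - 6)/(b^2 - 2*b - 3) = (b - 6)/(b - 3)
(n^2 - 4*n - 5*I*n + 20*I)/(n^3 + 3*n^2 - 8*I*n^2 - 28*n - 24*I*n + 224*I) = (n - 5*I)/(n^2 + n*(7 - 8*I) - 56*I)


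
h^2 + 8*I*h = h*(h + 8*I)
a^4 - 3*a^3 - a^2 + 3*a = a*(a - 3)*(a - 1)*(a + 1)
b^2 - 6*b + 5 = (b - 5)*(b - 1)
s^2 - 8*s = s*(s - 8)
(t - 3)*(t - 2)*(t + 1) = t^3 - 4*t^2 + t + 6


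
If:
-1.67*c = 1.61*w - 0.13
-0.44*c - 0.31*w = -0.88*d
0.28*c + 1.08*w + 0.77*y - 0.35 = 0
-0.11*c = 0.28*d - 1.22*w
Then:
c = 0.06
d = 0.04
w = 0.01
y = 0.41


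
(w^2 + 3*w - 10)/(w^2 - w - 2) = (w + 5)/(w + 1)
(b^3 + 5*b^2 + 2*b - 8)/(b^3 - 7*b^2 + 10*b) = (b^3 + 5*b^2 + 2*b - 8)/(b*(b^2 - 7*b + 10))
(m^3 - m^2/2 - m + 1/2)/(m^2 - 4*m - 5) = (2*m^2 - 3*m + 1)/(2*(m - 5))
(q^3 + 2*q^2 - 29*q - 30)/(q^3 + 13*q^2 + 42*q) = (q^2 - 4*q - 5)/(q*(q + 7))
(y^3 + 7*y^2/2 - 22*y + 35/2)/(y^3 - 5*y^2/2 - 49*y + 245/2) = (y - 1)/(y - 7)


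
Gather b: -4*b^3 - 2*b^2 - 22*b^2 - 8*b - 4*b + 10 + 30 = -4*b^3 - 24*b^2 - 12*b + 40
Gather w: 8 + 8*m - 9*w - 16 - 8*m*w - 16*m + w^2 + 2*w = -8*m + w^2 + w*(-8*m - 7) - 8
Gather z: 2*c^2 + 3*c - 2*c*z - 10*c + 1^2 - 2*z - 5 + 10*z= 2*c^2 - 7*c + z*(8 - 2*c) - 4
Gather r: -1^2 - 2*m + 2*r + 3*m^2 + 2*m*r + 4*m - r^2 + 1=3*m^2 + 2*m - r^2 + r*(2*m + 2)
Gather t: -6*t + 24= 24 - 6*t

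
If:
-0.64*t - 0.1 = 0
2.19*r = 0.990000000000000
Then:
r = 0.45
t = -0.16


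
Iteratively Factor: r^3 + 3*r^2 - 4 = (r + 2)*(r^2 + r - 2) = (r - 1)*(r + 2)*(r + 2)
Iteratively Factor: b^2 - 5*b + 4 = (b - 1)*(b - 4)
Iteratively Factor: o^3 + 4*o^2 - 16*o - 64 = (o - 4)*(o^2 + 8*o + 16) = (o - 4)*(o + 4)*(o + 4)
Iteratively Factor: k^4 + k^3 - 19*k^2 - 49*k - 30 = (k + 2)*(k^3 - k^2 - 17*k - 15) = (k + 1)*(k + 2)*(k^2 - 2*k - 15) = (k + 1)*(k + 2)*(k + 3)*(k - 5)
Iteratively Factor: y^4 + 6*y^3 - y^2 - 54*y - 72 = (y + 4)*(y^3 + 2*y^2 - 9*y - 18) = (y + 3)*(y + 4)*(y^2 - y - 6) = (y - 3)*(y + 3)*(y + 4)*(y + 2)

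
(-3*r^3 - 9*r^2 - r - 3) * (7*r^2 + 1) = -21*r^5 - 63*r^4 - 10*r^3 - 30*r^2 - r - 3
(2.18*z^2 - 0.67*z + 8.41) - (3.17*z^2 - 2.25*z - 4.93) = -0.99*z^2 + 1.58*z + 13.34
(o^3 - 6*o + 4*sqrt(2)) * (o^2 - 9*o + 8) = o^5 - 9*o^4 + 2*o^3 + 4*sqrt(2)*o^2 + 54*o^2 - 36*sqrt(2)*o - 48*o + 32*sqrt(2)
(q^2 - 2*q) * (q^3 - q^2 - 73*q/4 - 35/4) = q^5 - 3*q^4 - 65*q^3/4 + 111*q^2/4 + 35*q/2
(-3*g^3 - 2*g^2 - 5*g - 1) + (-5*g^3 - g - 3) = -8*g^3 - 2*g^2 - 6*g - 4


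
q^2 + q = q*(q + 1)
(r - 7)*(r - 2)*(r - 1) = r^3 - 10*r^2 + 23*r - 14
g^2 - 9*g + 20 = (g - 5)*(g - 4)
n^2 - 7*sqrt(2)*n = n*(n - 7*sqrt(2))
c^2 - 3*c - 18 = (c - 6)*(c + 3)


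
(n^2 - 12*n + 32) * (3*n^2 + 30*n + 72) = 3*n^4 - 6*n^3 - 192*n^2 + 96*n + 2304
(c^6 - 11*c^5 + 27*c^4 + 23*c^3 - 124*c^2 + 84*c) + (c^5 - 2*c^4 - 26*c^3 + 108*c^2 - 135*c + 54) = c^6 - 10*c^5 + 25*c^4 - 3*c^3 - 16*c^2 - 51*c + 54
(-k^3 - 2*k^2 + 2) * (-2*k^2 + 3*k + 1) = 2*k^5 + k^4 - 7*k^3 - 6*k^2 + 6*k + 2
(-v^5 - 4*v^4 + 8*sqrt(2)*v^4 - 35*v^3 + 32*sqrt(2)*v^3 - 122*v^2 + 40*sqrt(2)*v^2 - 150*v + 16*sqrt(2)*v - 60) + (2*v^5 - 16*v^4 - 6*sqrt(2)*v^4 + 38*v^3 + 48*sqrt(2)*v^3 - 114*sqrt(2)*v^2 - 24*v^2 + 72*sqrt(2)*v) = v^5 - 20*v^4 + 2*sqrt(2)*v^4 + 3*v^3 + 80*sqrt(2)*v^3 - 146*v^2 - 74*sqrt(2)*v^2 - 150*v + 88*sqrt(2)*v - 60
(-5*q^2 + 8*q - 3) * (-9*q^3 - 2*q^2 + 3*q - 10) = 45*q^5 - 62*q^4 - 4*q^3 + 80*q^2 - 89*q + 30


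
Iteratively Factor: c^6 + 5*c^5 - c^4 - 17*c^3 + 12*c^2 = (c)*(c^5 + 5*c^4 - c^3 - 17*c^2 + 12*c) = c*(c - 1)*(c^4 + 6*c^3 + 5*c^2 - 12*c) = c*(c - 1)^2*(c^3 + 7*c^2 + 12*c) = c*(c - 1)^2*(c + 4)*(c^2 + 3*c) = c*(c - 1)^2*(c + 3)*(c + 4)*(c)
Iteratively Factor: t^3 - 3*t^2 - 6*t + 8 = (t + 2)*(t^2 - 5*t + 4) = (t - 1)*(t + 2)*(t - 4)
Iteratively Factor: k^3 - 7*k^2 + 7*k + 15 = (k - 3)*(k^2 - 4*k - 5) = (k - 5)*(k - 3)*(k + 1)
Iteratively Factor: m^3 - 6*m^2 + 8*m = (m - 4)*(m^2 - 2*m) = m*(m - 4)*(m - 2)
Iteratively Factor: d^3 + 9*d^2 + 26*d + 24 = (d + 3)*(d^2 + 6*d + 8) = (d + 3)*(d + 4)*(d + 2)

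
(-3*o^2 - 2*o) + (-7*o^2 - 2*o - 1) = -10*o^2 - 4*o - 1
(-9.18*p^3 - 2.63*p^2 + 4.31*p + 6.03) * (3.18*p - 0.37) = -29.1924*p^4 - 4.9668*p^3 + 14.6789*p^2 + 17.5807*p - 2.2311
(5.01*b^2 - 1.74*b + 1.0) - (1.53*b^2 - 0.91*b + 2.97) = 3.48*b^2 - 0.83*b - 1.97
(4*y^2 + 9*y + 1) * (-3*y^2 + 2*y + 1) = -12*y^4 - 19*y^3 + 19*y^2 + 11*y + 1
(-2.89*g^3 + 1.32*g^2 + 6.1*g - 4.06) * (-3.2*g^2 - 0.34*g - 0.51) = 9.248*g^5 - 3.2414*g^4 - 18.4949*g^3 + 10.2448*g^2 - 1.7306*g + 2.0706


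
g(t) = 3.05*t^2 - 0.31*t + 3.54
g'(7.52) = 45.56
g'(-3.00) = -18.61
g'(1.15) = 6.70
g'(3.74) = 22.50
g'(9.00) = 54.59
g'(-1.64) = -10.31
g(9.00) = 247.80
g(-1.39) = 9.86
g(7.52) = 173.69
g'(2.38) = 14.21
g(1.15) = 7.22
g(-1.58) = 11.64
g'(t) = 6.1*t - 0.31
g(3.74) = 45.04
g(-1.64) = 12.25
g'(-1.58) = -9.95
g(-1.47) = 10.59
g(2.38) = 20.08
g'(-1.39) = -8.79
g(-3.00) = 31.92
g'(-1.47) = -9.28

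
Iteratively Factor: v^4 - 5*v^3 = (v - 5)*(v^3) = v*(v - 5)*(v^2) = v^2*(v - 5)*(v)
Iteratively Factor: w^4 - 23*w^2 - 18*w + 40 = (w + 4)*(w^3 - 4*w^2 - 7*w + 10) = (w + 2)*(w + 4)*(w^2 - 6*w + 5) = (w - 5)*(w + 2)*(w + 4)*(w - 1)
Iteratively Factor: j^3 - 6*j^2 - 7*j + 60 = (j - 4)*(j^2 - 2*j - 15) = (j - 5)*(j - 4)*(j + 3)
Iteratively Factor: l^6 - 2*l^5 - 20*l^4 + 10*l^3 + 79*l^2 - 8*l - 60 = (l + 2)*(l^5 - 4*l^4 - 12*l^3 + 34*l^2 + 11*l - 30) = (l + 1)*(l + 2)*(l^4 - 5*l^3 - 7*l^2 + 41*l - 30) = (l + 1)*(l + 2)*(l + 3)*(l^3 - 8*l^2 + 17*l - 10) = (l - 1)*(l + 1)*(l + 2)*(l + 3)*(l^2 - 7*l + 10) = (l - 2)*(l - 1)*(l + 1)*(l + 2)*(l + 3)*(l - 5)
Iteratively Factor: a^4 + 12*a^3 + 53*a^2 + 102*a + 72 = (a + 3)*(a^3 + 9*a^2 + 26*a + 24) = (a + 3)*(a + 4)*(a^2 + 5*a + 6) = (a + 3)^2*(a + 4)*(a + 2)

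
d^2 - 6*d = d*(d - 6)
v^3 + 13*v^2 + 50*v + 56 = (v + 2)*(v + 4)*(v + 7)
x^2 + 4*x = x*(x + 4)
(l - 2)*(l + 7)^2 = l^3 + 12*l^2 + 21*l - 98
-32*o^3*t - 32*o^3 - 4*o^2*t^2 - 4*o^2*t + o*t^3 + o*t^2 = (-8*o + t)*(4*o + t)*(o*t + o)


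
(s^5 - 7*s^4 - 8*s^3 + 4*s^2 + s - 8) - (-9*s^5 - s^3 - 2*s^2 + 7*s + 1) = 10*s^5 - 7*s^4 - 7*s^3 + 6*s^2 - 6*s - 9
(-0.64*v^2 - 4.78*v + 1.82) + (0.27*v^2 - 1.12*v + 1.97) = -0.37*v^2 - 5.9*v + 3.79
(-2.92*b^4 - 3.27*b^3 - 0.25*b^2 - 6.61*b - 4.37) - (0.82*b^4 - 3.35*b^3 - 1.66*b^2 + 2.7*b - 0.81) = -3.74*b^4 + 0.0800000000000001*b^3 + 1.41*b^2 - 9.31*b - 3.56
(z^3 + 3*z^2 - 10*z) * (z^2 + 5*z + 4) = z^5 + 8*z^4 + 9*z^3 - 38*z^2 - 40*z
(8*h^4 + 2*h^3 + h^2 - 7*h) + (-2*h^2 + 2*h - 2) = 8*h^4 + 2*h^3 - h^2 - 5*h - 2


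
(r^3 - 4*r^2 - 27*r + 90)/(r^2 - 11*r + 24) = (r^2 - r - 30)/(r - 8)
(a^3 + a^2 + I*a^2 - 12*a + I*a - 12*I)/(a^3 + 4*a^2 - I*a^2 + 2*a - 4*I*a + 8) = (a - 3)/(a - 2*I)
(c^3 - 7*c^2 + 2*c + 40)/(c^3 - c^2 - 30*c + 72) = (c^2 - 3*c - 10)/(c^2 + 3*c - 18)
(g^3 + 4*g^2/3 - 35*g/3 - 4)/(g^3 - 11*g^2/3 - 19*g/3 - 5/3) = (g^2 + g - 12)/(g^2 - 4*g - 5)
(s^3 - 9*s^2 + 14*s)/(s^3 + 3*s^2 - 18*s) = (s^2 - 9*s + 14)/(s^2 + 3*s - 18)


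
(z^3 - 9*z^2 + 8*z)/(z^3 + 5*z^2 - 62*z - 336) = z*(z - 1)/(z^2 + 13*z + 42)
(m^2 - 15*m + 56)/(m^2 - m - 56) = (m - 7)/(m + 7)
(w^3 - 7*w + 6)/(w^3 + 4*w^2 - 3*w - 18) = (w - 1)/(w + 3)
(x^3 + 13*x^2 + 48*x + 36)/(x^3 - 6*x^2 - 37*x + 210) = (x^2 + 7*x + 6)/(x^2 - 12*x + 35)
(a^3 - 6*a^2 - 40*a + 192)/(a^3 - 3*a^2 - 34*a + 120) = (a - 8)/(a - 5)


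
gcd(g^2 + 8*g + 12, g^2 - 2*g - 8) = g + 2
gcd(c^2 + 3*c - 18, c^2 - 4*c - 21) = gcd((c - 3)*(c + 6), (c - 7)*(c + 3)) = 1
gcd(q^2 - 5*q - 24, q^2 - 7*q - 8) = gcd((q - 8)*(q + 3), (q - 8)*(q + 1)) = q - 8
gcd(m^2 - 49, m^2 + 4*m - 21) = m + 7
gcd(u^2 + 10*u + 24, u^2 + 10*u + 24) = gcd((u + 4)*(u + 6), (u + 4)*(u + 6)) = u^2 + 10*u + 24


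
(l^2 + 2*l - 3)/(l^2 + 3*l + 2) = (l^2 + 2*l - 3)/(l^2 + 3*l + 2)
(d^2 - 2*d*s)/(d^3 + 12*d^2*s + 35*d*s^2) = (d - 2*s)/(d^2 + 12*d*s + 35*s^2)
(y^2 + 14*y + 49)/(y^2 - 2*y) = (y^2 + 14*y + 49)/(y*(y - 2))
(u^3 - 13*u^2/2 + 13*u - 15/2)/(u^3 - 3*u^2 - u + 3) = (u - 5/2)/(u + 1)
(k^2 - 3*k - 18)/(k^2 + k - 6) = (k - 6)/(k - 2)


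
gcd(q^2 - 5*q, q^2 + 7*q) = q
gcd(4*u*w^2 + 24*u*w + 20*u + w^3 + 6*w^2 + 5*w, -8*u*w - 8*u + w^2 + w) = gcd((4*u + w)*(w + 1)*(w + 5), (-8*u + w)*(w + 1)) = w + 1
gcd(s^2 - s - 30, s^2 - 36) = s - 6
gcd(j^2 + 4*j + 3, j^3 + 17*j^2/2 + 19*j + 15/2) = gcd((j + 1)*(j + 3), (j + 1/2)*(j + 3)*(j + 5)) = j + 3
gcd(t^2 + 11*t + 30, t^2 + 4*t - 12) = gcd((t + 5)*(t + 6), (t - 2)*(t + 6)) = t + 6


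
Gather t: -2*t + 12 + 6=18 - 2*t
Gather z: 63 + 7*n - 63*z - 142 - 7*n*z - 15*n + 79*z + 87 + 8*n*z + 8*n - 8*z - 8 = z*(n + 8)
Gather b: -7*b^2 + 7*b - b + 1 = -7*b^2 + 6*b + 1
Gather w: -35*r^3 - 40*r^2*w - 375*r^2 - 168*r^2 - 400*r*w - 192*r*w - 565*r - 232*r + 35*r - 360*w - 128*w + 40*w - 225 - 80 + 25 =-35*r^3 - 543*r^2 - 762*r + w*(-40*r^2 - 592*r - 448) - 280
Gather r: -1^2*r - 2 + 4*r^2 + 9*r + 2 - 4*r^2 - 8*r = 0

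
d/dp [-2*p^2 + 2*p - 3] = 2 - 4*p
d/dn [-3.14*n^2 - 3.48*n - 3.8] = -6.28*n - 3.48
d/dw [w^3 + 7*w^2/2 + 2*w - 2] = 3*w^2 + 7*w + 2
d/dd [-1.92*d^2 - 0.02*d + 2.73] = -3.84*d - 0.02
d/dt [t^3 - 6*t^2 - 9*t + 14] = 3*t^2 - 12*t - 9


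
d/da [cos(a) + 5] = -sin(a)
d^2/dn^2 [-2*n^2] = -4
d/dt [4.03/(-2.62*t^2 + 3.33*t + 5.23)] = (21.1172*t - 13.4199)/(-2.62*t^2 + 3.33*t + 5.23)^2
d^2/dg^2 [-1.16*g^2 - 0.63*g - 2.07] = -2.32000000000000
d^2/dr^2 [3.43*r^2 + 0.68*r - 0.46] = 6.86000000000000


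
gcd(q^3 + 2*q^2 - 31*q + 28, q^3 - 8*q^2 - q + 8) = q - 1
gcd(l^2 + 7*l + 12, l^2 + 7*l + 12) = l^2 + 7*l + 12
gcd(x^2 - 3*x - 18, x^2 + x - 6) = x + 3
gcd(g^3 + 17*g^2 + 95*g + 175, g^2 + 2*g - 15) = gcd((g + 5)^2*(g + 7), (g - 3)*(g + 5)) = g + 5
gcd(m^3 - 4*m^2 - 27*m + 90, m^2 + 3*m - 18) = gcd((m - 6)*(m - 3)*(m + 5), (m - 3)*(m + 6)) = m - 3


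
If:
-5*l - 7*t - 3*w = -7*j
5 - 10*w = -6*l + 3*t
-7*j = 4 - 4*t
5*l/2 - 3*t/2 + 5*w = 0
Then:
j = -3616/4473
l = -145/213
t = -265/639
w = 46/213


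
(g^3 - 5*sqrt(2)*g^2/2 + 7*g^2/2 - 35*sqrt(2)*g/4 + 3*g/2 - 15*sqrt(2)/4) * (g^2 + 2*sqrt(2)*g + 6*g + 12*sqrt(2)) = g^5 - sqrt(2)*g^4/2 + 19*g^4/2 - 19*sqrt(2)*g^3/4 + 25*g^3/2 - 86*g^2 - 45*sqrt(2)*g^2/4 - 225*g - 9*sqrt(2)*g/2 - 90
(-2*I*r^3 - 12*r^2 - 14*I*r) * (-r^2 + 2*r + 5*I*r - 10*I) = 2*I*r^5 + 22*r^4 - 4*I*r^4 - 44*r^3 - 46*I*r^3 + 70*r^2 + 92*I*r^2 - 140*r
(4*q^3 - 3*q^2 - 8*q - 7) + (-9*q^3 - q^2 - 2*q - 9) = -5*q^3 - 4*q^2 - 10*q - 16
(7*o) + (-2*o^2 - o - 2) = -2*o^2 + 6*o - 2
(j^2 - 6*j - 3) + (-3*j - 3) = j^2 - 9*j - 6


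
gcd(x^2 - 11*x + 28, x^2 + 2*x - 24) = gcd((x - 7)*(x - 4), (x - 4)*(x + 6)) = x - 4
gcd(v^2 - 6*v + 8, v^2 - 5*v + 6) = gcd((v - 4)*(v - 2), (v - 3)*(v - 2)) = v - 2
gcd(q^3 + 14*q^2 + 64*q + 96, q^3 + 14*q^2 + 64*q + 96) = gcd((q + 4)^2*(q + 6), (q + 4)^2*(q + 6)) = q^3 + 14*q^2 + 64*q + 96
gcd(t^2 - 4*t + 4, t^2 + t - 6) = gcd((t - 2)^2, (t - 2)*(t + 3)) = t - 2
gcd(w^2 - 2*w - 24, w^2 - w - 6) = 1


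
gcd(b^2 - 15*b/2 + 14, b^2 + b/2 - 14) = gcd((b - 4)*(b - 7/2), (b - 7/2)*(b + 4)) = b - 7/2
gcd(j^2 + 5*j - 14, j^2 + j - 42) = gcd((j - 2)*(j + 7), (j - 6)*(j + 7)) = j + 7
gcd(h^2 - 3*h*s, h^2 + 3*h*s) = h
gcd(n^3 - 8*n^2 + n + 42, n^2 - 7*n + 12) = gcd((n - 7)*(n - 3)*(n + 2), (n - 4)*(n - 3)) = n - 3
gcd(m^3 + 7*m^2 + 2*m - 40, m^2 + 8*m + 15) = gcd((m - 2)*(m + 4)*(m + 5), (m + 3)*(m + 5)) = m + 5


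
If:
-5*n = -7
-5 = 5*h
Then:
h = -1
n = 7/5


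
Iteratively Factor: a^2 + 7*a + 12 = (a + 3)*(a + 4)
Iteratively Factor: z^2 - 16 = (z - 4)*(z + 4)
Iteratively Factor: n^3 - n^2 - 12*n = (n + 3)*(n^2 - 4*n) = n*(n + 3)*(n - 4)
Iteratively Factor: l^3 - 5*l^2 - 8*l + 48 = (l + 3)*(l^2 - 8*l + 16) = (l - 4)*(l + 3)*(l - 4)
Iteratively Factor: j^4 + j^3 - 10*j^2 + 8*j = (j + 4)*(j^3 - 3*j^2 + 2*j) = (j - 2)*(j + 4)*(j^2 - j) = (j - 2)*(j - 1)*(j + 4)*(j)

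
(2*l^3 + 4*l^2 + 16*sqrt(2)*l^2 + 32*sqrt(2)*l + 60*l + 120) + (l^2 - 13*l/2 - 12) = 2*l^3 + 5*l^2 + 16*sqrt(2)*l^2 + 32*sqrt(2)*l + 107*l/2 + 108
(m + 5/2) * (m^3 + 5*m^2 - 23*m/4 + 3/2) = m^4 + 15*m^3/2 + 27*m^2/4 - 103*m/8 + 15/4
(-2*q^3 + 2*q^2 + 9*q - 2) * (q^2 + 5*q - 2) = -2*q^5 - 8*q^4 + 23*q^3 + 39*q^2 - 28*q + 4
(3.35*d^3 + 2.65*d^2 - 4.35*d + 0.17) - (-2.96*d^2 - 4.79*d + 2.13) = 3.35*d^3 + 5.61*d^2 + 0.44*d - 1.96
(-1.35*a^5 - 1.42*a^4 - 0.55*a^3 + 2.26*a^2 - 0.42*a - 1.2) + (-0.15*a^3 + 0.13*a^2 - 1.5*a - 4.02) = -1.35*a^5 - 1.42*a^4 - 0.7*a^3 + 2.39*a^2 - 1.92*a - 5.22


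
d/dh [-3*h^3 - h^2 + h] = -9*h^2 - 2*h + 1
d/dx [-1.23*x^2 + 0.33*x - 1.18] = 0.33 - 2.46*x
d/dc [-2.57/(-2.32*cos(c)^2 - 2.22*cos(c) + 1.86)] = (11.9248*cos(c) + 5.7054)*sin(c)/(2.32*cos(c)^2 + 2.22*cos(c) - 1.86)^2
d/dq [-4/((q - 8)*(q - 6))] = 8*(q - 7)/((q - 8)^2*(q - 6)^2)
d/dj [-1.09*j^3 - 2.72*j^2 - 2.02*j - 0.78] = -3.27*j^2 - 5.44*j - 2.02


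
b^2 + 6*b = b*(b + 6)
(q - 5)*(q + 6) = q^2 + q - 30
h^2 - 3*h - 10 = (h - 5)*(h + 2)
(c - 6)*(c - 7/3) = c^2 - 25*c/3 + 14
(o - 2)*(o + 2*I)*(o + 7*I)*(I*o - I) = I*o^4 - 9*o^3 - 3*I*o^3 + 27*o^2 - 12*I*o^2 - 18*o + 42*I*o - 28*I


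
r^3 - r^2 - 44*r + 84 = (r - 6)*(r - 2)*(r + 7)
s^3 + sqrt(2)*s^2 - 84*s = s*(s - 6*sqrt(2))*(s + 7*sqrt(2))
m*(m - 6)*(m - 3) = m^3 - 9*m^2 + 18*m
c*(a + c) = a*c + c^2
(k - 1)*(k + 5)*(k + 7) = k^3 + 11*k^2 + 23*k - 35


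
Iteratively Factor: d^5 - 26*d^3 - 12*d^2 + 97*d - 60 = (d - 5)*(d^4 + 5*d^3 - d^2 - 17*d + 12) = (d - 5)*(d - 1)*(d^3 + 6*d^2 + 5*d - 12) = (d - 5)*(d - 1)^2*(d^2 + 7*d + 12) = (d - 5)*(d - 1)^2*(d + 4)*(d + 3)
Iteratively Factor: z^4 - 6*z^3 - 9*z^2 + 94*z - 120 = (z - 3)*(z^3 - 3*z^2 - 18*z + 40) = (z - 5)*(z - 3)*(z^2 + 2*z - 8) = (z - 5)*(z - 3)*(z + 4)*(z - 2)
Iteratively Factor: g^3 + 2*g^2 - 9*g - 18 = (g + 3)*(g^2 - g - 6) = (g + 2)*(g + 3)*(g - 3)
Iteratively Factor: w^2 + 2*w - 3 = (w + 3)*(w - 1)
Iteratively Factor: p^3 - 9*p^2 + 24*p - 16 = (p - 4)*(p^2 - 5*p + 4) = (p - 4)*(p - 1)*(p - 4)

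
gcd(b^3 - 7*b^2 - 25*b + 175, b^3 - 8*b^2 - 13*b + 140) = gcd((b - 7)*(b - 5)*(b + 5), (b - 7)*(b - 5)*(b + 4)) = b^2 - 12*b + 35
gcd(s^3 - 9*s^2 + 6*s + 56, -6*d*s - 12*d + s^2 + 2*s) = s + 2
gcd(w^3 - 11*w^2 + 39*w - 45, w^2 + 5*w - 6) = 1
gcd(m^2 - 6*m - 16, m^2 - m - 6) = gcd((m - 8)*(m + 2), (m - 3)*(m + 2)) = m + 2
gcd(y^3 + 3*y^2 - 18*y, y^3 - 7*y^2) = y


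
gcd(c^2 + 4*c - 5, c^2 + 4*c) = 1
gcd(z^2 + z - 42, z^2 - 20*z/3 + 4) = z - 6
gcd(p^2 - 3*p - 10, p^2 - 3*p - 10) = p^2 - 3*p - 10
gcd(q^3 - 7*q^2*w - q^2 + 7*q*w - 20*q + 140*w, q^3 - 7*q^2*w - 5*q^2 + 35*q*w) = q^2 - 7*q*w - 5*q + 35*w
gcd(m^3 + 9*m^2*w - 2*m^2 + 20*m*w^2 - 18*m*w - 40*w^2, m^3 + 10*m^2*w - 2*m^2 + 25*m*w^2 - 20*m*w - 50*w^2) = m^2 + 5*m*w - 2*m - 10*w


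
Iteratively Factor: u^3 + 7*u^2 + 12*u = (u + 4)*(u^2 + 3*u) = (u + 3)*(u + 4)*(u)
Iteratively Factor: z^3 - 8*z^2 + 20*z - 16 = (z - 2)*(z^2 - 6*z + 8) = (z - 4)*(z - 2)*(z - 2)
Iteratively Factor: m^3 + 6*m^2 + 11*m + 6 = (m + 2)*(m^2 + 4*m + 3) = (m + 1)*(m + 2)*(m + 3)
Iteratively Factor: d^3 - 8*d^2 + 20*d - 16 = (d - 2)*(d^2 - 6*d + 8) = (d - 2)^2*(d - 4)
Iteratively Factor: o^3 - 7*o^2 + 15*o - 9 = (o - 1)*(o^2 - 6*o + 9) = (o - 3)*(o - 1)*(o - 3)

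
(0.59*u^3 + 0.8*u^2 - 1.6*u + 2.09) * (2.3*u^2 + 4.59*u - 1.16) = 1.357*u^5 + 4.5481*u^4 - 0.692399999999999*u^3 - 3.465*u^2 + 11.4491*u - 2.4244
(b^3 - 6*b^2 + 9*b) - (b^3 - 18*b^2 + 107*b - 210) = 12*b^2 - 98*b + 210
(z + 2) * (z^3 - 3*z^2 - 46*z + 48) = z^4 - z^3 - 52*z^2 - 44*z + 96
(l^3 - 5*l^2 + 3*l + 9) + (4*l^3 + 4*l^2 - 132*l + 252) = 5*l^3 - l^2 - 129*l + 261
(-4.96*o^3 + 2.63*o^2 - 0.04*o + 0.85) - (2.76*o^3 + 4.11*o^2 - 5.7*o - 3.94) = -7.72*o^3 - 1.48*o^2 + 5.66*o + 4.79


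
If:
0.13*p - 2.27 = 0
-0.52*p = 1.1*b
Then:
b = -8.25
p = 17.46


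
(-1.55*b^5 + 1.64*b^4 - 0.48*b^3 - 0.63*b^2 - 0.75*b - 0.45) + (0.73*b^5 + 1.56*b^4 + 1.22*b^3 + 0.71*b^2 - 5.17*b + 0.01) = -0.82*b^5 + 3.2*b^4 + 0.74*b^3 + 0.08*b^2 - 5.92*b - 0.44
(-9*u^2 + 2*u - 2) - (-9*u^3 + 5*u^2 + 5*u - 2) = 9*u^3 - 14*u^2 - 3*u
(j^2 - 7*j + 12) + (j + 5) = j^2 - 6*j + 17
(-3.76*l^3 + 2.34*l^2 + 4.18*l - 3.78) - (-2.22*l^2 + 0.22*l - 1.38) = -3.76*l^3 + 4.56*l^2 + 3.96*l - 2.4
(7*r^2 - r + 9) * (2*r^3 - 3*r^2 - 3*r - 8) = 14*r^5 - 23*r^4 - 80*r^2 - 19*r - 72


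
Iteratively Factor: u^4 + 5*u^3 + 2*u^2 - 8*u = (u)*(u^3 + 5*u^2 + 2*u - 8) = u*(u + 2)*(u^2 + 3*u - 4) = u*(u + 2)*(u + 4)*(u - 1)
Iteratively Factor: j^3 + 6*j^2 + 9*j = (j + 3)*(j^2 + 3*j) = j*(j + 3)*(j + 3)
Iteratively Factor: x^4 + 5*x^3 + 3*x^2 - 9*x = (x - 1)*(x^3 + 6*x^2 + 9*x) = x*(x - 1)*(x^2 + 6*x + 9) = x*(x - 1)*(x + 3)*(x + 3)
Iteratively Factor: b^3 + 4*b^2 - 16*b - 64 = (b + 4)*(b^2 - 16) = (b + 4)^2*(b - 4)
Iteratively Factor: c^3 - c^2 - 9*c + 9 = (c - 1)*(c^2 - 9) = (c - 1)*(c + 3)*(c - 3)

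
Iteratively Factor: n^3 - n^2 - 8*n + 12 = (n - 2)*(n^2 + n - 6) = (n - 2)^2*(n + 3)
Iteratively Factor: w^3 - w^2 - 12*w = (w)*(w^2 - w - 12) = w*(w + 3)*(w - 4)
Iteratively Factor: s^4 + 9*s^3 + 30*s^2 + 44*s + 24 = (s + 2)*(s^3 + 7*s^2 + 16*s + 12) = (s + 2)^2*(s^2 + 5*s + 6) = (s + 2)^3*(s + 3)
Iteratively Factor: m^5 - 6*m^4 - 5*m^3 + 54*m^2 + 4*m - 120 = (m + 2)*(m^4 - 8*m^3 + 11*m^2 + 32*m - 60) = (m - 3)*(m + 2)*(m^3 - 5*m^2 - 4*m + 20) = (m - 3)*(m - 2)*(m + 2)*(m^2 - 3*m - 10) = (m - 3)*(m - 2)*(m + 2)^2*(m - 5)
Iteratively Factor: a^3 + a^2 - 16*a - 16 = (a + 4)*(a^2 - 3*a - 4) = (a + 1)*(a + 4)*(a - 4)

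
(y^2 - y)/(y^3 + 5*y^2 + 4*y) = (y - 1)/(y^2 + 5*y + 4)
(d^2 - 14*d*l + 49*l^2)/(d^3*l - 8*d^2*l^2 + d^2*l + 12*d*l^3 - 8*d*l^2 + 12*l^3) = (d^2 - 14*d*l + 49*l^2)/(l*(d^3 - 8*d^2*l + d^2 + 12*d*l^2 - 8*d*l + 12*l^2))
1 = 1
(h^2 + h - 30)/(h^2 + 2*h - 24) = (h - 5)/(h - 4)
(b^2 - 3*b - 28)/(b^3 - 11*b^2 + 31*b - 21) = (b + 4)/(b^2 - 4*b + 3)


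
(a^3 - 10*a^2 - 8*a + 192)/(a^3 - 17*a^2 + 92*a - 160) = (a^2 - 2*a - 24)/(a^2 - 9*a + 20)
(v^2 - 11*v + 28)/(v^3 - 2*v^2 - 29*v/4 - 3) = 4*(v - 7)/(4*v^2 + 8*v + 3)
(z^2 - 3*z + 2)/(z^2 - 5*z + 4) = (z - 2)/(z - 4)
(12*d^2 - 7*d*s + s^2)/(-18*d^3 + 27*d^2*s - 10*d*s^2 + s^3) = (-4*d + s)/(6*d^2 - 7*d*s + s^2)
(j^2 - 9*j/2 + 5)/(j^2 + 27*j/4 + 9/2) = 2*(2*j^2 - 9*j + 10)/(4*j^2 + 27*j + 18)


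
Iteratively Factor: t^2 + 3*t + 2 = (t + 1)*(t + 2)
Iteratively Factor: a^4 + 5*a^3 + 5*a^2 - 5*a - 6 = (a + 2)*(a^3 + 3*a^2 - a - 3) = (a + 1)*(a + 2)*(a^2 + 2*a - 3) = (a + 1)*(a + 2)*(a + 3)*(a - 1)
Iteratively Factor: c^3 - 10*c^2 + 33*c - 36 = (c - 3)*(c^2 - 7*c + 12) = (c - 3)^2*(c - 4)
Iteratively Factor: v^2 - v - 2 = (v - 2)*(v + 1)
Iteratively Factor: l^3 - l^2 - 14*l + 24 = (l - 3)*(l^2 + 2*l - 8) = (l - 3)*(l - 2)*(l + 4)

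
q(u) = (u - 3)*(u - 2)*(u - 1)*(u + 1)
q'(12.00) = 4877.00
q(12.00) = 12870.00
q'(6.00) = 389.00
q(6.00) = 420.00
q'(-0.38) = -1.19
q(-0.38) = -6.88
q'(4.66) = 130.64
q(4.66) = 91.47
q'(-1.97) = -103.49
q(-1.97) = 56.84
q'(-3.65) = -425.85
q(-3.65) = 462.99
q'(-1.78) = -82.89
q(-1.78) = 39.18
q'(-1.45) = -53.23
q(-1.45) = 16.93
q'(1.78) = -2.17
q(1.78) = 0.58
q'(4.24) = 82.64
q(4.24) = 47.16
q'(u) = (u - 3)*(u - 2)*(u - 1) + (u - 3)*(u - 2)*(u + 1) + (u - 3)*(u - 1)*(u + 1) + (u - 2)*(u - 1)*(u + 1) = 4*u^3 - 15*u^2 + 10*u + 5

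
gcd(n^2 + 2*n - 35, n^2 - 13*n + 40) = n - 5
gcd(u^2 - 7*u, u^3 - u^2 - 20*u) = u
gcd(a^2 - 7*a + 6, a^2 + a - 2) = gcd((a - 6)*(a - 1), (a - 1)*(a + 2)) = a - 1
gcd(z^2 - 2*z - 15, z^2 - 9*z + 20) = z - 5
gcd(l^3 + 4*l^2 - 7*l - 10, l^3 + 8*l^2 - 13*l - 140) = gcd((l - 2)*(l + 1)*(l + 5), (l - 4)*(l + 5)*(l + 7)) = l + 5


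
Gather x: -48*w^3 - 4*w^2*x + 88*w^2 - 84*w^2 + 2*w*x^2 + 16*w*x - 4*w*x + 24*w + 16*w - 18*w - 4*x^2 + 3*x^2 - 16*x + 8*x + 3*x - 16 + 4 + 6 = -48*w^3 + 4*w^2 + 22*w + x^2*(2*w - 1) + x*(-4*w^2 + 12*w - 5) - 6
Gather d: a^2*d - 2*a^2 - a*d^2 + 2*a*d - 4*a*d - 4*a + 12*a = -2*a^2 - a*d^2 + 8*a + d*(a^2 - 2*a)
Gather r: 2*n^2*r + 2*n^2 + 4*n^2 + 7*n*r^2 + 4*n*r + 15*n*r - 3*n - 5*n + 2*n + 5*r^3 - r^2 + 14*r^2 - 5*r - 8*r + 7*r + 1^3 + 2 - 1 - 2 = 6*n^2 - 6*n + 5*r^3 + r^2*(7*n + 13) + r*(2*n^2 + 19*n - 6)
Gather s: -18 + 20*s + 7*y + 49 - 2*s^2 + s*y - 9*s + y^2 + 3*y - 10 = -2*s^2 + s*(y + 11) + y^2 + 10*y + 21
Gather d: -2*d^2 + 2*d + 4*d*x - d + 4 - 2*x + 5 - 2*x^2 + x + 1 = -2*d^2 + d*(4*x + 1) - 2*x^2 - x + 10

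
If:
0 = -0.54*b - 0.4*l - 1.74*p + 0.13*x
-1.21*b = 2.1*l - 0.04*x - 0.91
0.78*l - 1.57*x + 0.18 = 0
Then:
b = 1.15257469802924 - 3.46026700572155*x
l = 2.01282051282051*x - 0.230769230769231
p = 0.685871251701973*x - 0.304645198062126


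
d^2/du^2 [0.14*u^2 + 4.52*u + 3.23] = 0.280000000000000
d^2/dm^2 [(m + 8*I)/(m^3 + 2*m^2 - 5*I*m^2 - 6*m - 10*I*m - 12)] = 2*(-(m + 8*I)*(-3*m^2 - 4*m + 10*I*m + 6 + 10*I)^2 + (-3*m^2 - 4*m + 10*I*m - (m + 8*I)*(3*m + 2 - 5*I) + 6 + 10*I)*(-m^3 - 2*m^2 + 5*I*m^2 + 6*m + 10*I*m + 12))/(-m^3 - 2*m^2 + 5*I*m^2 + 6*m + 10*I*m + 12)^3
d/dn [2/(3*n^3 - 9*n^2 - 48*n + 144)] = 2*(-3*n^2 + 6*n + 16)/(3*(n^3 - 3*n^2 - 16*n + 48)^2)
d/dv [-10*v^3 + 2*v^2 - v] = -30*v^2 + 4*v - 1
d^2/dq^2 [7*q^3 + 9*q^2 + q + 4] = 42*q + 18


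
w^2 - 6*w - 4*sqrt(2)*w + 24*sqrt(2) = (w - 6)*(w - 4*sqrt(2))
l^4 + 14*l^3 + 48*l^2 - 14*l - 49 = (l - 1)*(l + 1)*(l + 7)^2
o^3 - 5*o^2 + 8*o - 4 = (o - 2)^2*(o - 1)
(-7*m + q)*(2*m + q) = -14*m^2 - 5*m*q + q^2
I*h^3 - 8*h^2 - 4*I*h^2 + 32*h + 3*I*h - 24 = (h - 3)*(h + 8*I)*(I*h - I)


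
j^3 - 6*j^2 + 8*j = j*(j - 4)*(j - 2)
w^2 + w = w*(w + 1)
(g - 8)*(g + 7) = g^2 - g - 56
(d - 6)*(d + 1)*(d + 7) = d^3 + 2*d^2 - 41*d - 42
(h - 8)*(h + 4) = h^2 - 4*h - 32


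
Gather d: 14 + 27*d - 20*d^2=-20*d^2 + 27*d + 14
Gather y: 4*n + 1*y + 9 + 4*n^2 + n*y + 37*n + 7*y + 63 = 4*n^2 + 41*n + y*(n + 8) + 72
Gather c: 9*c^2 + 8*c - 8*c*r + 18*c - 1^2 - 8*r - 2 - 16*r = 9*c^2 + c*(26 - 8*r) - 24*r - 3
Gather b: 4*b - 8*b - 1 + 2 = 1 - 4*b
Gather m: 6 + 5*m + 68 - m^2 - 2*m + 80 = -m^2 + 3*m + 154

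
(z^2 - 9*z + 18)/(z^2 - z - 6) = (z - 6)/(z + 2)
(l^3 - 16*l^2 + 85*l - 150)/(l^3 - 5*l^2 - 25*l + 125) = (l - 6)/(l + 5)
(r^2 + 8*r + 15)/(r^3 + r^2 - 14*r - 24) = (r + 5)/(r^2 - 2*r - 8)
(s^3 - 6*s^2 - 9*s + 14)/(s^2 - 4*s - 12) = (s^2 - 8*s + 7)/(s - 6)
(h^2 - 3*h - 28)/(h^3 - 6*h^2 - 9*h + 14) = (h + 4)/(h^2 + h - 2)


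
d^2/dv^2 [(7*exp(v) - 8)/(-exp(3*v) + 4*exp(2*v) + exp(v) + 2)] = (-28*exp(6*v) + 156*exp(5*v) - 492*exp(4*v) + 342*exp(3*v) + 576*exp(2*v) - 234*exp(v) - 44)*exp(v)/(exp(9*v) - 12*exp(8*v) + 45*exp(7*v) - 46*exp(6*v) + 3*exp(5*v) - 96*exp(4*v) - 37*exp(3*v) - 54*exp(2*v) - 12*exp(v) - 8)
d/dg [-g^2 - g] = -2*g - 1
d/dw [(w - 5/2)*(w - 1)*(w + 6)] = 3*w^2 + 5*w - 37/2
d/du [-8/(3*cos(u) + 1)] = -24*sin(u)/(3*cos(u) + 1)^2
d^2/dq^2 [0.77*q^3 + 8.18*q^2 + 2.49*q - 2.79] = 4.62*q + 16.36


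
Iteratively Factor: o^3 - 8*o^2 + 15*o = (o - 5)*(o^2 - 3*o) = o*(o - 5)*(o - 3)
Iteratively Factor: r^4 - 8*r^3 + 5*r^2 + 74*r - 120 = (r + 3)*(r^3 - 11*r^2 + 38*r - 40) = (r - 2)*(r + 3)*(r^2 - 9*r + 20) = (r - 5)*(r - 2)*(r + 3)*(r - 4)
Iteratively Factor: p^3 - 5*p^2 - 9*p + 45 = (p - 5)*(p^2 - 9) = (p - 5)*(p - 3)*(p + 3)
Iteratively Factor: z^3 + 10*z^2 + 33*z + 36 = (z + 3)*(z^2 + 7*z + 12) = (z + 3)^2*(z + 4)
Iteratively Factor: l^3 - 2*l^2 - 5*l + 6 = (l - 1)*(l^2 - l - 6) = (l - 1)*(l + 2)*(l - 3)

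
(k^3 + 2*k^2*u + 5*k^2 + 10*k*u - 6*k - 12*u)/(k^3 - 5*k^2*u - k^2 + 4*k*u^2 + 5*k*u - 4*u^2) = (k^2 + 2*k*u + 6*k + 12*u)/(k^2 - 5*k*u + 4*u^2)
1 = 1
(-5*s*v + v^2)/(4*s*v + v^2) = (-5*s + v)/(4*s + v)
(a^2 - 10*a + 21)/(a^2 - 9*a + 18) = (a - 7)/(a - 6)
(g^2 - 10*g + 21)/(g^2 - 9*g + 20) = (g^2 - 10*g + 21)/(g^2 - 9*g + 20)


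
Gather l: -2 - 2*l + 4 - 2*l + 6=8 - 4*l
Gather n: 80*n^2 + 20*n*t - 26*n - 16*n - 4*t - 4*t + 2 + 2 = 80*n^2 + n*(20*t - 42) - 8*t + 4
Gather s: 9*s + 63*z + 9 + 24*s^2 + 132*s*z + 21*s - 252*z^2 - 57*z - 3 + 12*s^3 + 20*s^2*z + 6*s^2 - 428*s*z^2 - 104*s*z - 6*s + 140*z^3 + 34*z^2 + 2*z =12*s^3 + s^2*(20*z + 30) + s*(-428*z^2 + 28*z + 24) + 140*z^3 - 218*z^2 + 8*z + 6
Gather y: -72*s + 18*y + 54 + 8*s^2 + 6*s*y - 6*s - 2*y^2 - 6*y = 8*s^2 - 78*s - 2*y^2 + y*(6*s + 12) + 54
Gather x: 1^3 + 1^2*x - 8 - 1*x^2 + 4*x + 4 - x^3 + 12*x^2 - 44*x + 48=-x^3 + 11*x^2 - 39*x + 45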